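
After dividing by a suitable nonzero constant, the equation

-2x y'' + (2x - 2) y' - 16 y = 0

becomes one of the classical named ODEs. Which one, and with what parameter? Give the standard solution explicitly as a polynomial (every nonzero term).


All three coefficients share the factor -2; dividing through by -2 gives  x y'' + (1 - x) y' + 8 y = 0.
This matches the Laguerre equation x y'' + (1 - x) y' + n y = 0 with n = 8; the polynomial solution is L_8(x).
With y = sum_k a_k x^k, matching x^k gives (k+1)k a_{k+1} + (k+1) a_{k+1} - k a_k + n a_k = 0, i.e. (k+1)^2 a_{k+1} = (k - n) a_k = (k - 8) a_k. The right side vanishes at k = 8, so the series terminates at degree 8.
Standard normalization L_n(0) = 1 gives a_0 = 1. Work upward with a_{k+1} = (k - 8) a_k / (k+1)^2:
  a_1 = (0 - 8)(1) / 1^2 = -8/1 = -8
  a_2 = (1 - 8)(-8) / 2^2 = 56/4 = 14
  a_3 = (2 - 8)(14) / 3^2 = -84/9 = -28/3
  a_4 = (3 - 8)(-28/3) / 4^2 = (140/3)/16 = 35/12
  a_5 = (4 - 8)(35/12) / 5^2 = (-35/3)/25 = -7/15
  a_6 = (5 - 8)(-7/15) / 6^2 = (7/5)/36 = 7/180
  a_7 = (6 - 8)(7/180) / 7^2 = (-7/90)/49 = -1/630
  a_8 = (7 - 8)(-1/630) / 8^2 = (1/630)/64 = 1/40320
Hence L_8(x) = x^8/40320 - x^7/630 + 7 x^6/180 - 7 x^5/15 + 35 x^4/12 - 28 x^3/3 + 14 x^2 - 8 x + 1.

L_8(x); series = x^8/40320 - x^7/630 + 7 x^6/180 - 7 x^5/15 + 35 x^4/12 - 28 x^3/3 + 14 x^2 - 8 x + 1


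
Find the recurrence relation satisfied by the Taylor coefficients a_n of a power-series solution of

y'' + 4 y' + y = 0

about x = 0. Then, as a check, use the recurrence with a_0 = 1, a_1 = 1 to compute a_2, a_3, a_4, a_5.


Substitute y = sum_n a_n x^n.
y''(x) has coefficient (n+2)(n+1) a_{n+2} at x^n;
4 y'(x) has coefficient 4 (n+1) a_{n+1} at x^n;
y(x) has coefficient 1 a_n at x^n.
Matching x^n: (n+2)(n+1) a_{n+2} + 4 (n+1) a_{n+1} + 1 a_n = 0.
Thus a_{n+2} = [-4 (n+1) a_{n+1} - 1 a_n] / ((n+1)(n+2)).

Check with a_0 = 1, a_1 = 1 (apply the recurrence for n = 0, 1, 2, 3): a_0 = 1, a_1 = 1, a_2 = -5/2, a_3 = 19/6, a_4 = -71/24, a_5 = 53/24.

a_(n+2) = [-4 (n+1) a_(n+1) - 1 a_n] / ((n+1)(n+2)); check: a_0 = 1, a_1 = 1, a_2 = -5/2, a_3 = 19/6, a_4 = -71/24, a_5 = 53/24


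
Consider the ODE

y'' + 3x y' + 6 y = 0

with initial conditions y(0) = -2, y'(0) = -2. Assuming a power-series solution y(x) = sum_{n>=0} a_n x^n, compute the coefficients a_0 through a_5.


Ansatz: y(x) = sum_{n>=0} a_n x^n, so y'(x) = sum_{n>=1} n a_n x^(n-1) and y''(x) = sum_{n>=2} n(n-1) a_n x^(n-2).
Substitute into P(x) y'' + Q(x) y' + R(x) y = 0 with P(x) = 1, Q(x) = 3x, R(x) = 6, and match powers of x.
Initial conditions: a_0 = -2, a_1 = -2.
Setting the coefficient of each power of x to zero and solving order by order (substituting the coefficients already found):
  x^0: 2 a_2 + 6 a_0 = 0  ->  2 a_2 = -6 a_0 = 12  ->  a_2 = 6
  x^1: 6 a_3 + 9 a_1 = 0  ->  6 a_3 = -9 a_1 = 18  ->  a_3 = 3
  x^2: 12 a_4 + 12 a_2 = 0  ->  12 a_4 = -12 a_2 = -72  ->  a_4 = -6
  x^3: 20 a_5 + 15 a_3 = 0  ->  20 a_5 = -15 a_3 = -45  ->  a_5 = -9/4
Truncated series: y(x) = -2 - 2 x + 6 x^2 + 3 x^3 - 6 x^4 - (9/4) x^5 + O(x^6).

a_0 = -2; a_1 = -2; a_2 = 6; a_3 = 3; a_4 = -6; a_5 = -9/4


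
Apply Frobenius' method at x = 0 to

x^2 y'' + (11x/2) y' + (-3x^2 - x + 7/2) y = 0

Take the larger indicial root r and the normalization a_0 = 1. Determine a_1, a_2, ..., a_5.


Write in Frobenius form y'' + (p(x)/x) y' + (q(x)/x^2) y = 0:
  p(x) = 11/2,  q(x) = -3x^2 - x + 7/2.
Indicial equation: r(r-1) + (11/2) r + (7/2) = 0 -> roots r_1 = -1, r_2 = -7/2.
Take r = r_1 = -1. Let y(x) = x^r sum_{n>=0} a_n x^n with a_0 = 1.
Substitute y = x^r sum a_n x^n and match x^{r+n}. The recurrence is
  D(n) a_n - 1 a_{n-1} - 3 a_{n-2} = 0,  where D(n) = (r+n)(r+n-1) + (11/2)(r+n) + (7/2).
  a_n = [1 a_{n-1} + 3 a_{n-2}] / D(n).
Since the indicial polynomial factors as (r - r_1)(r - r_2), D(n) = (r_1 + n - r_1)(r_1 + n - r_2) = n(n + 5/2).
Evaluating step by step (a_0 = 1):
  n = 1: D(1) = 1(1 + 5/2) = 7/2; numerator = 1(1) = 1; a_1 = (1)/(7/2) = 2/7
  n = 2: D(2) = 2(2 + 5/2) = 9; numerator = 1(2/7) + 3(1) = 23/7; a_2 = (23/7)/(9) = 23/63
  n = 3: D(3) = 3(3 + 5/2) = 33/2; numerator = 1(23/63) + 3(2/7) = 11/9; a_3 = (11/9)/(33/2) = 2/27
  n = 4: D(4) = 4(4 + 5/2) = 26; numerator = 1(2/27) + 3(23/63) = 221/189; a_4 = (221/189)/(26) = 17/378
  n = 5: D(5) = 5(5 + 5/2) = 75/2; numerator = 1(17/378) + 3(2/27) = 101/378; a_5 = (101/378)/(75/2) = 101/14175

r = -1; a_0 = 1; a_1 = 2/7; a_2 = 23/63; a_3 = 2/27; a_4 = 17/378; a_5 = 101/14175


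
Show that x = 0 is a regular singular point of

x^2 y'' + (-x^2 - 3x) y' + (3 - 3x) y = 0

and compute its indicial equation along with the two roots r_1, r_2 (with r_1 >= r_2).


Divide by x^2 to reach normal form y'' + P_1(x) y' + P_2(x) y = 0 with P_1(x) = -1 - 3/x and P_2(x) = -3/x + 3/x^2.
x = 0 is a singular point because the y'-coefficient -1 - 3/x has a pole at x = 0 and the y-coefficient -3/x + 3/x^2 has a pole at x = 0.
It is a regular singular point because x P_1(x) = p(x) = -x - 3 and x^2 P_2(x) = q(x) = 3 - 3x are polynomials, hence analytic at x = 0.
p(0) = -3,  q(0) = 3.
Indicial equation: r(r-1) + p(0) r + q(0) = 0, i.e. r^2 + (p(0) - 1) r + q(0) = 0, i.e. r^2 - 4 r + 3 = 0.
Discriminant: (-4)^2 - 4(3) = 4, so r = (4 ± 2)/2.
Solving: r_1 = 3, r_2 = 1.

indicial: r^2 - 4 r + 3 = 0; roots r_1 = 3, r_2 = 1


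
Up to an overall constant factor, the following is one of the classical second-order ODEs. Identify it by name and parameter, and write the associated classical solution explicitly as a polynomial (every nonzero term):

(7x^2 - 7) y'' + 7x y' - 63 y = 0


All three coefficients share the factor -7; dividing through by -7 gives  (1 - x^2) y'' - x y' + 9 y = 0.
This matches the Chebyshev equation (1 - x^2) y'' - x y' + n^2 y = 0 (note the -x y' term, not -2x y') with n^2 = 9, so n = 3; the polynomial solution is T_3(x).
With y = sum_k a_k x^k, matching x^k gives (k+2)(k+1) a_{k+2} = (k^2 - n^2) a_k = (k - 3)(k + 3) a_k. The right side vanishes at k = 3, so the series with the parity of 3 terminates at degree 3.
Standard normalization: leading coefficient of T_n is 2^(n-1), so a_3 = 2^2 = 4. Work downward with a_k = (k+1)(k+2) a_{k+2} / ((k - 3)(k + 3)):
  a_1 = (2)(3)(4) / ((1 - 3)(1 + 3)) = 24/(-8) = -3
Hence T_3(x) = 4 x^3 - 3 x.

T_3(x); series = 4 x^3 - 3 x


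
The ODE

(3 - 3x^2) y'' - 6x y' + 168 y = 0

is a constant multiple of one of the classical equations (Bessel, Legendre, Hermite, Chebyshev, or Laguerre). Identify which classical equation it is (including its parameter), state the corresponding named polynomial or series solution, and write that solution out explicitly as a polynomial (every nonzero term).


All three coefficients share the factor 3; dividing through by 3 gives  (1 - x^2) y'' - 2x y' + 56 y = 0.
This matches the Legendre equation (1 - x^2) y'' - 2x y' + n(n+1) y = 0 (note the -2x y' term) with n(n+1) = 56, so n = 7; the polynomial solution is P_7(x).
With y = sum_k a_k x^k, matching x^k gives (k+2)(k+1) a_{k+2} = [k(k+1) - n(n+1)] a_k = (k - 7)(k + 8) a_k. The right side vanishes at k = 7, so the series with the parity of 7 terminates at degree 7.
Standard normalization (P_n(1) = 1): leading coefficient (2n)!/(2^n (n!)^2) = 87178291200/(128*25401600) = 429/16, so a_7 = 429/16. Work downward with a_k = (k+1)(k+2) a_{k+2} / ((k - 7)(k + 8)):
  a_5 = (6)(7)(429/16) / ((5 - 7)(5 + 8)) = (9009/8)/(-26) = -693/16
  a_3 = (4)(5)(-693/16) / ((3 - 7)(3 + 8)) = (-3465/4)/(-44) = 315/16
  a_1 = (2)(3)(315/16) / ((1 - 7)(1 + 8)) = (945/8)/(-54) = -35/16
Hence P_7(x) = 429 x^7/16 - 693 x^5/16 + 315 x^3/16 - 35 x/16.

P_7(x); series = 429 x^7/16 - 693 x^5/16 + 315 x^3/16 - 35 x/16


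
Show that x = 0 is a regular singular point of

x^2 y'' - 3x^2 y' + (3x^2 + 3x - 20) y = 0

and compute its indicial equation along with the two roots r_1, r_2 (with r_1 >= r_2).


Divide by x^2 to reach normal form y'' + P_1(x) y' + P_2(x) y = 0 with P_1(x) = -3 and P_2(x) = 3 + 3/x - 20/x^2.
x = 0 is a singular point because the y-coefficient 3 + 3/x - 20/x^2 has a pole at x = 0.
It is a regular singular point because x P_1(x) = p(x) = -3x and x^2 P_2(x) = q(x) = 3x^2 + 3x - 20 are polynomials, hence analytic at x = 0.
p(0) = 0,  q(0) = -20.
Indicial equation: r(r-1) + p(0) r + q(0) = 0, i.e. r^2 + (p(0) - 1) r + q(0) = 0, i.e. r^2 - 1 r - 20 = 0.
Discriminant: (-1)^2 - 4(-20) = 81, so r = (1 ± 9)/2.
Solving: r_1 = 5, r_2 = -4.

indicial: r^2 - 1 r - 20 = 0; roots r_1 = 5, r_2 = -4


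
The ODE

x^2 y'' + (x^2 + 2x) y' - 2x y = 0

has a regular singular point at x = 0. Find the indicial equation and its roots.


Divide by x^2 to reach normal form y'' + P_1(x) y' + P_2(x) y = 0 with P_1(x) = 1 + 2/x and P_2(x) = -2/x.
x = 0 is a singular point because the y'-coefficient 1 + 2/x has a pole at x = 0 and the y-coefficient -2/x has a pole at x = 0.
It is a regular singular point because x P_1(x) = p(x) = x + 2 and x^2 P_2(x) = q(x) = -2x are polynomials, hence analytic at x = 0.
p(0) = 2,  q(0) = 0.
Indicial equation: r(r-1) + p(0) r + q(0) = 0, i.e. r^2 + (p(0) - 1) r + q(0) = 0, i.e. r^2 + 1 r = 0.
Discriminant: (1)^2 - 4(0) = 1, so r = (-1 ± 1)/2.
Solving: r_1 = 0, r_2 = -1.

indicial: r^2 + 1 r = 0; roots r_1 = 0, r_2 = -1


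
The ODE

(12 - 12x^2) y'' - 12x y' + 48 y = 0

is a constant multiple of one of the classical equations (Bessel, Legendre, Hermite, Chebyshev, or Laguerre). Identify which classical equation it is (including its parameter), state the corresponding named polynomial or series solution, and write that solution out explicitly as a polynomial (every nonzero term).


All three coefficients share the factor 12; dividing through by 12 gives  (1 - x^2) y'' - x y' + 4 y = 0.
This matches the Chebyshev equation (1 - x^2) y'' - x y' + n^2 y = 0 (note the -x y' term, not -2x y') with n^2 = 4, so n = 2; the polynomial solution is T_2(x).
With y = sum_k a_k x^k, matching x^k gives (k+2)(k+1) a_{k+2} = (k^2 - n^2) a_k = (k - 2)(k + 2) a_k. The right side vanishes at k = 2, so the series with the parity of 2 terminates at degree 2.
Standard normalization: leading coefficient of T_n is 2^(n-1), so a_2 = 2^1 = 2. Work downward with a_k = (k+1)(k+2) a_{k+2} / ((k - 2)(k + 2)):
  a_0 = (1)(2)(2) / ((0 - 2)(0 + 2)) = 4/(-4) = -1
Hence T_2(x) = 2 x^2 - 1.

T_2(x); series = 2 x^2 - 1


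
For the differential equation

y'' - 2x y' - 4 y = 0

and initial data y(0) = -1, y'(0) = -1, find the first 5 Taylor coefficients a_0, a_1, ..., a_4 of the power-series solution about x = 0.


Ansatz: y(x) = sum_{n>=0} a_n x^n, so y'(x) = sum_{n>=1} n a_n x^(n-1) and y''(x) = sum_{n>=2} n(n-1) a_n x^(n-2).
Substitute into P(x) y'' + Q(x) y' + R(x) y = 0 with P(x) = 1, Q(x) = -2x, R(x) = -4, and match powers of x.
Initial conditions: a_0 = -1, a_1 = -1.
Setting the coefficient of each power of x to zero and solving order by order (substituting the coefficients already found):
  x^0: 2 a_2 - 4 a_0 = 0  ->  2 a_2 = 4 a_0 = -4  ->  a_2 = -2
  x^1: 6 a_3 - 6 a_1 = 0  ->  6 a_3 = 6 a_1 = -6  ->  a_3 = -1
  x^2: 12 a_4 - 8 a_2 = 0  ->  12 a_4 = 8 a_2 = -16  ->  a_4 = -4/3
Truncated series: y(x) = -1 - x - 2 x^2 - x^3 - (4/3) x^4 + O(x^5).

a_0 = -1; a_1 = -1; a_2 = -2; a_3 = -1; a_4 = -4/3


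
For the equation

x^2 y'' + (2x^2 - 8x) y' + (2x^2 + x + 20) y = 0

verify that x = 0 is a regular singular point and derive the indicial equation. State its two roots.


Divide by x^2 to reach normal form y'' + P_1(x) y' + P_2(x) y = 0 with P_1(x) = 2 - 8/x and P_2(x) = 2 + 1/x + 20/x^2.
x = 0 is a singular point because the y'-coefficient 2 - 8/x has a pole at x = 0 and the y-coefficient 2 + 1/x + 20/x^2 has a pole at x = 0.
It is a regular singular point because x P_1(x) = p(x) = 2x - 8 and x^2 P_2(x) = q(x) = 2x^2 + x + 20 are polynomials, hence analytic at x = 0.
p(0) = -8,  q(0) = 20.
Indicial equation: r(r-1) + p(0) r + q(0) = 0, i.e. r^2 + (p(0) - 1) r + q(0) = 0, i.e. r^2 - 9 r + 20 = 0.
Discriminant: (-9)^2 - 4(20) = 1, so r = (9 ± 1)/2.
Solving: r_1 = 5, r_2 = 4.

indicial: r^2 - 9 r + 20 = 0; roots r_1 = 5, r_2 = 4


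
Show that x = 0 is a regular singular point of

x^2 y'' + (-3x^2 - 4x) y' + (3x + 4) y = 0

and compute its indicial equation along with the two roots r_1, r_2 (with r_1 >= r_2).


Divide by x^2 to reach normal form y'' + P_1(x) y' + P_2(x) y = 0 with P_1(x) = -3 - 4/x and P_2(x) = 3/x + 4/x^2.
x = 0 is a singular point because the y'-coefficient -3 - 4/x has a pole at x = 0 and the y-coefficient 3/x + 4/x^2 has a pole at x = 0.
It is a regular singular point because x P_1(x) = p(x) = -3x - 4 and x^2 P_2(x) = q(x) = 3x + 4 are polynomials, hence analytic at x = 0.
p(0) = -4,  q(0) = 4.
Indicial equation: r(r-1) + p(0) r + q(0) = 0, i.e. r^2 + (p(0) - 1) r + q(0) = 0, i.e. r^2 - 5 r + 4 = 0.
Discriminant: (-5)^2 - 4(4) = 9, so r = (5 ± 3)/2.
Solving: r_1 = 4, r_2 = 1.

indicial: r^2 - 5 r + 4 = 0; roots r_1 = 4, r_2 = 1


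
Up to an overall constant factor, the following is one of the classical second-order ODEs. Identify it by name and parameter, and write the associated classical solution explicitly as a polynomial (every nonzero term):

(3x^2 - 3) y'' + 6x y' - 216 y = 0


All three coefficients share the factor -3; dividing through by -3 gives  (1 - x^2) y'' - 2x y' + 72 y = 0.
This matches the Legendre equation (1 - x^2) y'' - 2x y' + n(n+1) y = 0 (note the -2x y' term) with n(n+1) = 72, so n = 8; the polynomial solution is P_8(x).
With y = sum_k a_k x^k, matching x^k gives (k+2)(k+1) a_{k+2} = [k(k+1) - n(n+1)] a_k = (k - 8)(k + 9) a_k. The right side vanishes at k = 8, so the series with the parity of 8 terminates at degree 8.
Standard normalization (P_n(1) = 1): leading coefficient (2n)!/(2^n (n!)^2) = 20922789888000/(256*1625702400) = 6435/128, so a_8 = 6435/128. Work downward with a_k = (k+1)(k+2) a_{k+2} / ((k - 8)(k + 9)):
  a_6 = (7)(8)(6435/128) / ((6 - 8)(6 + 9)) = (45045/16)/(-30) = -3003/32
  a_4 = (5)(6)(-3003/32) / ((4 - 8)(4 + 9)) = (-45045/16)/(-52) = 3465/64
  a_2 = (3)(4)(3465/64) / ((2 - 8)(2 + 9)) = (10395/16)/(-66) = -315/32
  a_0 = (1)(2)(-315/32) / ((0 - 8)(0 + 9)) = (-315/16)/(-72) = 35/128
Hence P_8(x) = 6435 x^8/128 - 3003 x^6/32 + 3465 x^4/64 - 315 x^2/32 + 35/128.

P_8(x); series = 6435 x^8/128 - 3003 x^6/32 + 3465 x^4/64 - 315 x^2/32 + 35/128


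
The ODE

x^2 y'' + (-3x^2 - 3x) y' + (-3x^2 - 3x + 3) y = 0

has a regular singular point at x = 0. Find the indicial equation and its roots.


Divide by x^2 to reach normal form y'' + P_1(x) y' + P_2(x) y = 0 with P_1(x) = -3 - 3/x and P_2(x) = -3 - 3/x + 3/x^2.
x = 0 is a singular point because the y'-coefficient -3 - 3/x has a pole at x = 0 and the y-coefficient -3 - 3/x + 3/x^2 has a pole at x = 0.
It is a regular singular point because x P_1(x) = p(x) = -3x - 3 and x^2 P_2(x) = q(x) = -3x^2 - 3x + 3 are polynomials, hence analytic at x = 0.
p(0) = -3,  q(0) = 3.
Indicial equation: r(r-1) + p(0) r + q(0) = 0, i.e. r^2 + (p(0) - 1) r + q(0) = 0, i.e. r^2 - 4 r + 3 = 0.
Discriminant: (-4)^2 - 4(3) = 4, so r = (4 ± 2)/2.
Solving: r_1 = 3, r_2 = 1.

indicial: r^2 - 4 r + 3 = 0; roots r_1 = 3, r_2 = 1


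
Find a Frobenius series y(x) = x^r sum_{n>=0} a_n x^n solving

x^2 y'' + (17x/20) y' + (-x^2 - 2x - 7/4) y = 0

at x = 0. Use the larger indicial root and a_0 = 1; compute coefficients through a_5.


Write in Frobenius form y'' + (p(x)/x) y' + (q(x)/x^2) y = 0:
  p(x) = 17/20,  q(x) = -x^2 - 2x - 7/4.
Indicial equation: r(r-1) + (17/20) r + (-7/4) = 0 -> roots r_1 = 7/5, r_2 = -5/4.
Take r = r_1 = 7/5. Let y(x) = x^r sum_{n>=0} a_n x^n with a_0 = 1.
Substitute y = x^r sum a_n x^n and match x^{r+n}. The recurrence is
  D(n) a_n - 2 a_{n-1} - 1 a_{n-2} = 0,  where D(n) = (r+n)(r+n-1) + (17/20)(r+n) + (-7/4).
  a_n = [2 a_{n-1} + 1 a_{n-2}] / D(n).
Since the indicial polynomial factors as (r - r_1)(r - r_2), D(n) = (r_1 + n - r_1)(r_1 + n - r_2) = n(n + 53/20).
Evaluating step by step (a_0 = 1):
  n = 1: D(1) = 1(1 + 53/20) = 73/20; numerator = 2(1) = 2; a_1 = (2)/(73/20) = 40/73
  n = 2: D(2) = 2(2 + 53/20) = 93/10; numerator = 2(40/73) + 1(1) = 153/73; a_2 = (153/73)/(93/10) = 510/2263
  n = 3: D(3) = 3(3 + 53/20) = 339/20; numerator = 2(510/2263) + 1(40/73) = 2260/2263; a_3 = (2260/2263)/(339/20) = 400/6789
  n = 4: D(4) = 4(4 + 53/20) = 133/5; numerator = 2(400/6789) + 1(510/2263) = 2330/6789; a_4 = (2330/6789)/(133/5) = 11650/902937
  n = 5: D(5) = 5(5 + 53/20) = 153/4; numerator = 2(11650/902937) + 1(400/6789) = 25500/300979; a_5 = (25500/300979)/(153/4) = 2000/902937

r = 7/5; a_0 = 1; a_1 = 40/73; a_2 = 510/2263; a_3 = 400/6789; a_4 = 11650/902937; a_5 = 2000/902937


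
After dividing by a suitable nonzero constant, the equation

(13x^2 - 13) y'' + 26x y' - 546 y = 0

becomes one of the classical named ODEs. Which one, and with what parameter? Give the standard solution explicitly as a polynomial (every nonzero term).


All three coefficients share the factor -13; dividing through by -13 gives  (1 - x^2) y'' - 2x y' + 42 y = 0.
This matches the Legendre equation (1 - x^2) y'' - 2x y' + n(n+1) y = 0 (note the -2x y' term) with n(n+1) = 42, so n = 6; the polynomial solution is P_6(x).
With y = sum_k a_k x^k, matching x^k gives (k+2)(k+1) a_{k+2} = [k(k+1) - n(n+1)] a_k = (k - 6)(k + 7) a_k. The right side vanishes at k = 6, so the series with the parity of 6 terminates at degree 6.
Standard normalization (P_n(1) = 1): leading coefficient (2n)!/(2^n (n!)^2) = 479001600/(64*518400) = 231/16, so a_6 = 231/16. Work downward with a_k = (k+1)(k+2) a_{k+2} / ((k - 6)(k + 7)):
  a_4 = (5)(6)(231/16) / ((4 - 6)(4 + 7)) = (3465/8)/(-22) = -315/16
  a_2 = (3)(4)(-315/16) / ((2 - 6)(2 + 7)) = (-945/4)/(-36) = 105/16
  a_0 = (1)(2)(105/16) / ((0 - 6)(0 + 7)) = (105/8)/(-42) = -5/16
Hence P_6(x) = 231 x^6/16 - 315 x^4/16 + 105 x^2/16 - 5/16.

P_6(x); series = 231 x^6/16 - 315 x^4/16 + 105 x^2/16 - 5/16


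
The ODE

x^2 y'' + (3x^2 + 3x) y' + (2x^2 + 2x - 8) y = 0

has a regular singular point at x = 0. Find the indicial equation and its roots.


Divide by x^2 to reach normal form y'' + P_1(x) y' + P_2(x) y = 0 with P_1(x) = 3 + 3/x and P_2(x) = 2 + 2/x - 8/x^2.
x = 0 is a singular point because the y'-coefficient 3 + 3/x has a pole at x = 0 and the y-coefficient 2 + 2/x - 8/x^2 has a pole at x = 0.
It is a regular singular point because x P_1(x) = p(x) = 3x + 3 and x^2 P_2(x) = q(x) = 2x^2 + 2x - 8 are polynomials, hence analytic at x = 0.
p(0) = 3,  q(0) = -8.
Indicial equation: r(r-1) + p(0) r + q(0) = 0, i.e. r^2 + (p(0) - 1) r + q(0) = 0, i.e. r^2 + 2 r - 8 = 0.
Discriminant: (2)^2 - 4(-8) = 36, so r = (-2 ± 6)/2.
Solving: r_1 = 2, r_2 = -4.

indicial: r^2 + 2 r - 8 = 0; roots r_1 = 2, r_2 = -4


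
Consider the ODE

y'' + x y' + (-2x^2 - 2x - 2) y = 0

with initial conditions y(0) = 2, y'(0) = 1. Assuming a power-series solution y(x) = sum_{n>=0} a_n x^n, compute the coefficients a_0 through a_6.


Ansatz: y(x) = sum_{n>=0} a_n x^n, so y'(x) = sum_{n>=1} n a_n x^(n-1) and y''(x) = sum_{n>=2} n(n-1) a_n x^(n-2).
Substitute into P(x) y'' + Q(x) y' + R(x) y = 0 with P(x) = 1, Q(x) = x, R(x) = -2x^2 - 2x - 2, and match powers of x.
Initial conditions: a_0 = 2, a_1 = 1.
Setting the coefficient of each power of x to zero and solving order by order (substituting the coefficients already found):
  x^0: 2 a_2 - 2 a_0 = 0  ->  2 a_2 = 2 a_0 = 4  ->  a_2 = 2
  x^1: 6 a_3 - a_1 - 2 a_0 = 0  ->  6 a_3 = a_1 + 2 a_0 = 5  ->  a_3 = 5/6
  x^2: 12 a_4 - 2 a_1 - 2 a_0 = 0  ->  12 a_4 = 2 a_1 + 2 a_0 = 6  ->  a_4 = 1/2
  x^3: 20 a_5 + a_3 - 2 a_2 - 2 a_1 = 0  ->  20 a_5 = -a_3 + 2 a_2 + 2 a_1 = 31/6  ->  a_5 = 31/120
  x^4: 30 a_6 + 2 a_4 - 2 a_3 - 2 a_2 = 0  ->  30 a_6 = -2 a_4 + 2 a_3 + 2 a_2 = 14/3  ->  a_6 = 7/45
Truncated series: y(x) = 2 + x + 2 x^2 + (5/6) x^3 + (1/2) x^4 + (31/120) x^5 + (7/45) x^6 + O(x^7).

a_0 = 2; a_1 = 1; a_2 = 2; a_3 = 5/6; a_4 = 1/2; a_5 = 31/120; a_6 = 7/45


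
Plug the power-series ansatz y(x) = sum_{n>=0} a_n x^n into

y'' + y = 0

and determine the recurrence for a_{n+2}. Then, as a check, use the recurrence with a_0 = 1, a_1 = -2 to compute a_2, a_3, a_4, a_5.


Substitute y = sum_n a_n x^n into y'' + (const) y = 0.
y''(x) = sum_{n>=0} (n+2)(n+1) a_{n+2} x^n.
The ODE becomes sum_n [(n+2)(n+1) a_{n+2} + 1 a_n] x^n = 0.
Setting each coefficient to zero gives the recurrence:
  (n+2)(n+1) a_{n+2} + 1 a_n = 0,
  a_{n+2} = -1 / ((n+1)(n+2)) a_n.

Check with a_0 = 1, a_1 = -2 (apply the recurrence for n = 0, 1, 2, 3): a_0 = 1, a_1 = -2, a_2 = -1/2, a_3 = 1/3, a_4 = 1/24, a_5 = -1/60.

a_{n+2} = -1/((n+1)(n+2)) * a_n; check: a_0 = 1, a_1 = -2, a_2 = -1/2, a_3 = 1/3, a_4 = 1/24, a_5 = -1/60


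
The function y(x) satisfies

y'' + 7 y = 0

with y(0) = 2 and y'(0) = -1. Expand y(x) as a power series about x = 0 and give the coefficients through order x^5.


Ansatz: y(x) = sum_{n>=0} a_n x^n, so y'(x) = sum_{n>=1} n a_n x^(n-1) and y''(x) = sum_{n>=2} n(n-1) a_n x^(n-2).
Substitute into P(x) y'' + Q(x) y' + R(x) y = 0 with P(x) = 1, Q(x) = 0, R(x) = 7, and match powers of x.
Initial conditions: a_0 = 2, a_1 = -1.
Setting the coefficient of each power of x to zero and solving order by order (substituting the coefficients already found):
  x^0: 2 a_2 + 7 a_0 = 0  ->  2 a_2 = -7 a_0 = -14  ->  a_2 = -7
  x^1: 6 a_3 + 7 a_1 = 0  ->  6 a_3 = -7 a_1 = 7  ->  a_3 = 7/6
  x^2: 12 a_4 + 7 a_2 = 0  ->  12 a_4 = -7 a_2 = 49  ->  a_4 = 49/12
  x^3: 20 a_5 + 7 a_3 = 0  ->  20 a_5 = -7 a_3 = -49/6  ->  a_5 = -49/120
Truncated series: y(x) = 2 - x - 7 x^2 + (7/6) x^3 + (49/12) x^4 - (49/120) x^5 + O(x^6).

a_0 = 2; a_1 = -1; a_2 = -7; a_3 = 7/6; a_4 = 49/12; a_5 = -49/120


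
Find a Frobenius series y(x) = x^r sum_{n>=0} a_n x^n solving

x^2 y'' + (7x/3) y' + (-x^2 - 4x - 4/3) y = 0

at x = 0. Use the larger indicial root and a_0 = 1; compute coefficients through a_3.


Write in Frobenius form y'' + (p(x)/x) y' + (q(x)/x^2) y = 0:
  p(x) = 7/3,  q(x) = -x^2 - 4x - 4/3.
Indicial equation: r(r-1) + (7/3) r + (-4/3) = 0 -> roots r_1 = 2/3, r_2 = -2.
Take r = r_1 = 2/3. Let y(x) = x^r sum_{n>=0} a_n x^n with a_0 = 1.
Substitute y = x^r sum a_n x^n and match x^{r+n}. The recurrence is
  D(n) a_n - 4 a_{n-1} - 1 a_{n-2} = 0,  where D(n) = (r+n)(r+n-1) + (7/3)(r+n) + (-4/3).
  a_n = [4 a_{n-1} + 1 a_{n-2}] / D(n).
Since the indicial polynomial factors as (r - r_1)(r - r_2), D(n) = (r_1 + n - r_1)(r_1 + n - r_2) = n(n + 8/3).
Evaluating step by step (a_0 = 1):
  n = 1: D(1) = 1(1 + 8/3) = 11/3; numerator = 4(1) = 4; a_1 = (4)/(11/3) = 12/11
  n = 2: D(2) = 2(2 + 8/3) = 28/3; numerator = 4(12/11) + 1(1) = 59/11; a_2 = (59/11)/(28/3) = 177/308
  n = 3: D(3) = 3(3 + 8/3) = 17; numerator = 4(177/308) + 1(12/11) = 261/77; a_3 = (261/77)/(17) = 261/1309

r = 2/3; a_0 = 1; a_1 = 12/11; a_2 = 177/308; a_3 = 261/1309


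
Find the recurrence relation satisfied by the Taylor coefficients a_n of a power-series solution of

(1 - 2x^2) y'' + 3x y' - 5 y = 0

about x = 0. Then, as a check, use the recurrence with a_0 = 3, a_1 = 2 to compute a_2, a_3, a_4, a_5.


Substitute y = sum_n a_n x^n.
(1 - 2 x^2) y'' contributes (n+2)(n+1) a_{n+2} - 2 n(n-1) a_n at x^n.
3 x y'(x) contributes 3 n a_n at x^n.
-5 y(x) contributes -5 a_n at x^n.
Matching x^n: (n+2)(n+1) a_{n+2} + (-2 n(n-1) + 3 n - 5) a_n = 0.
Thus a_{n+2} = (2 n(n-1) - 3 n + 5) / ((n+1)(n+2)) * a_n.

Check with a_0 = 3, a_1 = 2 (apply the recurrence for n = 0, 1, 2, 3): a_0 = 3, a_1 = 2, a_2 = 15/2, a_3 = 2/3, a_4 = 15/8, a_5 = 4/15.

a_(n+2) = (2 n(n-1) - 3 n + 5) / ((n+1)(n+2)) * a_n; check: a_0 = 3, a_1 = 2, a_2 = 15/2, a_3 = 2/3, a_4 = 15/8, a_5 = 4/15


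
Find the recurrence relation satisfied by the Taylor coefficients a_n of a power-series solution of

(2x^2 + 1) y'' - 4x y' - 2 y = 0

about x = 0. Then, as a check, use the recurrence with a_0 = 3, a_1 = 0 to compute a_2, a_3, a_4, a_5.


Substitute y = sum_n a_n x^n.
(1 + 2 x^2) y'' contributes (n+2)(n+1) a_{n+2} + 2 n(n-1) a_n at x^n.
-4 x y'(x) contributes -4 n a_n at x^n.
-2 y(x) contributes -2 a_n at x^n.
Matching x^n: (n+2)(n+1) a_{n+2} + (2 n(n-1) - 4 n - 2) a_n = 0.
Thus a_{n+2} = (-2 n(n-1) + 4 n + 2) / ((n+1)(n+2)) * a_n.

Check with a_0 = 3, a_1 = 0 (apply the recurrence for n = 0, 1, 2, 3): a_0 = 3, a_1 = 0, a_2 = 3, a_3 = 0, a_4 = 3/2, a_5 = 0.

a_(n+2) = (-2 n(n-1) + 4 n + 2) / ((n+1)(n+2)) * a_n; check: a_0 = 3, a_1 = 0, a_2 = 3, a_3 = 0, a_4 = 3/2, a_5 = 0


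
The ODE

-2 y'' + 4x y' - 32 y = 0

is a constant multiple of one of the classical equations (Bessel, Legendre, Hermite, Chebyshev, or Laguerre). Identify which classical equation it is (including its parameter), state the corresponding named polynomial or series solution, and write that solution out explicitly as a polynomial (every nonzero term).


All three coefficients share the factor -2; dividing through by -2 gives  y'' - 2x y' + 16 y = 0.
This matches the Hermite equation y'' - 2x y' + 2n y = 0 with 2n = 16, so n = 8; the polynomial solution is H_8(x).
With y = sum_k a_k x^k, matching x^k gives (k+2)(k+1) a_{k+2} = 2(k - n) a_k = 2(k - 8) a_k. The right side vanishes at k = 8, so the series with the parity of 8 terminates at degree 8.
Standard normalization: leading coefficient of H_n is 2^n, so a_8 = 2^8 = 256. Work downward with a_k = (k+1)(k+2) a_{k+2} / (2(k - n)):
  a_6 = (7)(8)(256) / (2(6 - 8)) = 14336/(-4) = -3584
  a_4 = (5)(6)(-3584) / (2(4 - 8)) = -107520/(-8) = 13440
  a_2 = (3)(4)(13440) / (2(2 - 8)) = 161280/(-12) = -13440
  a_0 = (1)(2)(-13440) / (2(0 - 8)) = -26880/(-16) = 1680
Hence H_8(x) = 256 x^8 - 3584 x^6 + 13440 x^4 - 13440 x^2 + 1680.

H_8(x); series = 256 x^8 - 3584 x^6 + 13440 x^4 - 13440 x^2 + 1680


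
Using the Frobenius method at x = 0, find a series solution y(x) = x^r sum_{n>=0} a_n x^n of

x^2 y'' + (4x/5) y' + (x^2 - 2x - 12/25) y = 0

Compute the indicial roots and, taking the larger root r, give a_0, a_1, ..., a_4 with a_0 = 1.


Write in Frobenius form y'' + (p(x)/x) y' + (q(x)/x^2) y = 0:
  p(x) = 4/5,  q(x) = x^2 - 2x - 12/25.
Indicial equation: r(r-1) + (4/5) r + (-12/25) = 0 -> roots r_1 = 4/5, r_2 = -3/5.
Take r = r_1 = 4/5. Let y(x) = x^r sum_{n>=0} a_n x^n with a_0 = 1.
Substitute y = x^r sum a_n x^n and match x^{r+n}. The recurrence is
  D(n) a_n - 2 a_{n-1} + 1 a_{n-2} = 0,  where D(n) = (r+n)(r+n-1) + (4/5)(r+n) + (-12/25).
  a_n = [2 a_{n-1} - 1 a_{n-2}] / D(n).
Since the indicial polynomial factors as (r - r_1)(r - r_2), D(n) = (r_1 + n - r_1)(r_1 + n - r_2) = n(n + 7/5).
Evaluating step by step (a_0 = 1):
  n = 1: D(1) = 1(1 + 7/5) = 12/5; numerator = 2(1) = 2; a_1 = (2)/(12/5) = 5/6
  n = 2: D(2) = 2(2 + 7/5) = 34/5; numerator = 2(5/6) - 1(1) = 2/3; a_2 = (2/3)/(34/5) = 5/51
  n = 3: D(3) = 3(3 + 7/5) = 66/5; numerator = 2(5/51) - 1(5/6) = -65/102; a_3 = (-65/102)/(66/5) = -325/6732
  n = 4: D(4) = 4(4 + 7/5) = 108/5; numerator = 2(-325/6732) - 1(5/51) = -655/3366; a_4 = (-655/3366)/(108/5) = -3275/363528

r = 4/5; a_0 = 1; a_1 = 5/6; a_2 = 5/51; a_3 = -325/6732; a_4 = -3275/363528


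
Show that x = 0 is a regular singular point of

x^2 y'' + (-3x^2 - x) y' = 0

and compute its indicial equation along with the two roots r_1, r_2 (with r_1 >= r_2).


Divide by x^2 to reach normal form y'' + P_1(x) y' + P_2(x) y = 0 with P_1(x) = -3 - 1/x and P_2(x) = 0.
x = 0 is a singular point because the y'-coefficient -3 - 1/x has a pole at x = 0.
It is a regular singular point because x P_1(x) = p(x) = -3x - 1 and x^2 P_2(x) = q(x) = 0 are polynomials, hence analytic at x = 0.
p(0) = -1,  q(0) = 0.
Indicial equation: r(r-1) + p(0) r + q(0) = 0, i.e. r^2 + (p(0) - 1) r + q(0) = 0, i.e. r^2 - 2 r = 0.
Discriminant: (-2)^2 - 4(0) = 4, so r = (2 ± 2)/2.
Solving: r_1 = 2, r_2 = 0.

indicial: r^2 - 2 r = 0; roots r_1 = 2, r_2 = 0


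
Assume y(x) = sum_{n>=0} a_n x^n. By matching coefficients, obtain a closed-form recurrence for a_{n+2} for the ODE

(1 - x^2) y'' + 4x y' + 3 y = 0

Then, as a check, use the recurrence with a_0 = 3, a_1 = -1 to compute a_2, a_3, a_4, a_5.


Substitute y = sum_n a_n x^n.
(1 - 1 x^2) y'' contributes (n+2)(n+1) a_{n+2} - n(n-1) a_n at x^n.
4 x y'(x) contributes 4 n a_n at x^n.
3 y(x) contributes 3 a_n at x^n.
Matching x^n: (n+2)(n+1) a_{n+2} + (-n(n-1) + 4 n + 3) a_n = 0.
Thus a_{n+2} = (n(n-1) - 4 n - 3) / ((n+1)(n+2)) * a_n.

Check with a_0 = 3, a_1 = -1 (apply the recurrence for n = 0, 1, 2, 3): a_0 = 3, a_1 = -1, a_2 = -9/2, a_3 = 7/6, a_4 = 27/8, a_5 = -21/40.

a_(n+2) = (n(n-1) - 4 n - 3) / ((n+1)(n+2)) * a_n; check: a_0 = 3, a_1 = -1, a_2 = -9/2, a_3 = 7/6, a_4 = 27/8, a_5 = -21/40


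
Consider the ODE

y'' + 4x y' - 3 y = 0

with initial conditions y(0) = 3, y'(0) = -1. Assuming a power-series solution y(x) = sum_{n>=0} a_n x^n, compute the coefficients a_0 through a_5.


Ansatz: y(x) = sum_{n>=0} a_n x^n, so y'(x) = sum_{n>=1} n a_n x^(n-1) and y''(x) = sum_{n>=2} n(n-1) a_n x^(n-2).
Substitute into P(x) y'' + Q(x) y' + R(x) y = 0 with P(x) = 1, Q(x) = 4x, R(x) = -3, and match powers of x.
Initial conditions: a_0 = 3, a_1 = -1.
Setting the coefficient of each power of x to zero and solving order by order (substituting the coefficients already found):
  x^0: 2 a_2 - 3 a_0 = 0  ->  2 a_2 = 3 a_0 = 9  ->  a_2 = 9/2
  x^1: 6 a_3 + a_1 = 0  ->  6 a_3 = -a_1 = 1  ->  a_3 = 1/6
  x^2: 12 a_4 + 5 a_2 = 0  ->  12 a_4 = -5 a_2 = -45/2  ->  a_4 = -15/8
  x^3: 20 a_5 + 9 a_3 = 0  ->  20 a_5 = -9 a_3 = -3/2  ->  a_5 = -3/40
Truncated series: y(x) = 3 - x + (9/2) x^2 + (1/6) x^3 - (15/8) x^4 - (3/40) x^5 + O(x^6).

a_0 = 3; a_1 = -1; a_2 = 9/2; a_3 = 1/6; a_4 = -15/8; a_5 = -3/40


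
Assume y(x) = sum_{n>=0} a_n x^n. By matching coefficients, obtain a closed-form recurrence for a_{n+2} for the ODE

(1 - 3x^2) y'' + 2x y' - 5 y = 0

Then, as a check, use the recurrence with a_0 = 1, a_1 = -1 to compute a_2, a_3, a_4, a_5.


Substitute y = sum_n a_n x^n.
(1 - 3 x^2) y'' contributes (n+2)(n+1) a_{n+2} - 3 n(n-1) a_n at x^n.
2 x y'(x) contributes 2 n a_n at x^n.
-5 y(x) contributes -5 a_n at x^n.
Matching x^n: (n+2)(n+1) a_{n+2} + (-3 n(n-1) + 2 n - 5) a_n = 0.
Thus a_{n+2} = (3 n(n-1) - 2 n + 5) / ((n+1)(n+2)) * a_n.

Check with a_0 = 1, a_1 = -1 (apply the recurrence for n = 0, 1, 2, 3): a_0 = 1, a_1 = -1, a_2 = 5/2, a_3 = -1/2, a_4 = 35/24, a_5 = -17/40.

a_(n+2) = (3 n(n-1) - 2 n + 5) / ((n+1)(n+2)) * a_n; check: a_0 = 1, a_1 = -1, a_2 = 5/2, a_3 = -1/2, a_4 = 35/24, a_5 = -17/40


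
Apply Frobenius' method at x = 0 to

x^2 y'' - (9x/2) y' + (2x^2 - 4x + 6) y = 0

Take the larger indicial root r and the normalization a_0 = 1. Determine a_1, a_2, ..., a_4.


Write in Frobenius form y'' + (p(x)/x) y' + (q(x)/x^2) y = 0:
  p(x) = -9/2,  q(x) = 2x^2 - 4x + 6.
Indicial equation: r(r-1) + (-9/2) r + (6) = 0 -> roots r_1 = 4, r_2 = 3/2.
Take r = r_1 = 4. Let y(x) = x^r sum_{n>=0} a_n x^n with a_0 = 1.
Substitute y = x^r sum a_n x^n and match x^{r+n}. The recurrence is
  D(n) a_n - 4 a_{n-1} + 2 a_{n-2} = 0,  where D(n) = (r+n)(r+n-1) + (-9/2)(r+n) + (6).
  a_n = [4 a_{n-1} - 2 a_{n-2}] / D(n).
Since the indicial polynomial factors as (r - r_1)(r - r_2), D(n) = (r_1 + n - r_1)(r_1 + n - r_2) = n(n + 5/2).
Evaluating step by step (a_0 = 1):
  n = 1: D(1) = 1(1 + 5/2) = 7/2; numerator = 4(1) = 4; a_1 = (4)/(7/2) = 8/7
  n = 2: D(2) = 2(2 + 5/2) = 9; numerator = 4(8/7) - 2(1) = 18/7; a_2 = (18/7)/(9) = 2/7
  n = 3: D(3) = 3(3 + 5/2) = 33/2; numerator = 4(2/7) - 2(8/7) = -8/7; a_3 = (-8/7)/(33/2) = -16/231
  n = 4: D(4) = 4(4 + 5/2) = 26; numerator = 4(-16/231) - 2(2/7) = -28/33; a_4 = (-28/33)/(26) = -14/429

r = 4; a_0 = 1; a_1 = 8/7; a_2 = 2/7; a_3 = -16/231; a_4 = -14/429


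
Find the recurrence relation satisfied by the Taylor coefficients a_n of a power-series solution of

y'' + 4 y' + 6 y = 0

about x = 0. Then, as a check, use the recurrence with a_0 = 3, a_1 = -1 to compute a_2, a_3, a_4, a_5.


Substitute y = sum_n a_n x^n.
y''(x) has coefficient (n+2)(n+1) a_{n+2} at x^n;
4 y'(x) has coefficient 4 (n+1) a_{n+1} at x^n;
6 y(x) has coefficient 6 a_n at x^n.
Matching x^n: (n+2)(n+1) a_{n+2} + 4 (n+1) a_{n+1} + 6 a_n = 0.
Thus a_{n+2} = [-4 (n+1) a_{n+1} - 6 a_n] / ((n+1)(n+2)).

Check with a_0 = 3, a_1 = -1 (apply the recurrence for n = 0, 1, 2, 3): a_0 = 3, a_1 = -1, a_2 = -7, a_3 = 31/3, a_4 = -41/6, a_5 = 71/30.

a_(n+2) = [-4 (n+1) a_(n+1) - 6 a_n] / ((n+1)(n+2)); check: a_0 = 3, a_1 = -1, a_2 = -7, a_3 = 31/3, a_4 = -41/6, a_5 = 71/30


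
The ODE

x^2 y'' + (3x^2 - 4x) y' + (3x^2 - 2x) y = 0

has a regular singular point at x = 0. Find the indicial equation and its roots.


Divide by x^2 to reach normal form y'' + P_1(x) y' + P_2(x) y = 0 with P_1(x) = 3 - 4/x and P_2(x) = 3 - 2/x.
x = 0 is a singular point because the y'-coefficient 3 - 4/x has a pole at x = 0 and the y-coefficient 3 - 2/x has a pole at x = 0.
It is a regular singular point because x P_1(x) = p(x) = 3x - 4 and x^2 P_2(x) = q(x) = 3x^2 - 2x are polynomials, hence analytic at x = 0.
p(0) = -4,  q(0) = 0.
Indicial equation: r(r-1) + p(0) r + q(0) = 0, i.e. r^2 + (p(0) - 1) r + q(0) = 0, i.e. r^2 - 5 r = 0.
Discriminant: (-5)^2 - 4(0) = 25, so r = (5 ± 5)/2.
Solving: r_1 = 5, r_2 = 0.

indicial: r^2 - 5 r = 0; roots r_1 = 5, r_2 = 0


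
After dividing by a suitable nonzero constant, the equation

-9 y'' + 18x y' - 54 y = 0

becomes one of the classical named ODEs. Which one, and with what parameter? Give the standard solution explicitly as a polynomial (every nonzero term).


All three coefficients share the factor -9; dividing through by -9 gives  y'' - 2x y' + 6 y = 0.
This matches the Hermite equation y'' - 2x y' + 2n y = 0 with 2n = 6, so n = 3; the polynomial solution is H_3(x).
With y = sum_k a_k x^k, matching x^k gives (k+2)(k+1) a_{k+2} = 2(k - n) a_k = 2(k - 3) a_k. The right side vanishes at k = 3, so the series with the parity of 3 terminates at degree 3.
Standard normalization: leading coefficient of H_n is 2^n, so a_3 = 2^3 = 8. Work downward with a_k = (k+1)(k+2) a_{k+2} / (2(k - n)):
  a_1 = (2)(3)(8) / (2(1 - 3)) = 48/(-4) = -12
Hence H_3(x) = 8 x^3 - 12 x.

H_3(x); series = 8 x^3 - 12 x


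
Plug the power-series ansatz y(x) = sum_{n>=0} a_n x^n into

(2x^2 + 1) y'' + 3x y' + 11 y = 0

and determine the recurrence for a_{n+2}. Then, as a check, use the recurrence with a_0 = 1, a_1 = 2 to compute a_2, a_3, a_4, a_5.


Substitute y = sum_n a_n x^n.
(1 + 2 x^2) y'' contributes (n+2)(n+1) a_{n+2} + 2 n(n-1) a_n at x^n.
3 x y'(x) contributes 3 n a_n at x^n.
11 y(x) contributes 11 a_n at x^n.
Matching x^n: (n+2)(n+1) a_{n+2} + (2 n(n-1) + 3 n + 11) a_n = 0.
Thus a_{n+2} = (-2 n(n-1) - 3 n - 11) / ((n+1)(n+2)) * a_n.

Check with a_0 = 1, a_1 = 2 (apply the recurrence for n = 0, 1, 2, 3): a_0 = 1, a_1 = 2, a_2 = -11/2, a_3 = -14/3, a_4 = 77/8, a_5 = 112/15.

a_(n+2) = (-2 n(n-1) - 3 n - 11) / ((n+1)(n+2)) * a_n; check: a_0 = 1, a_1 = 2, a_2 = -11/2, a_3 = -14/3, a_4 = 77/8, a_5 = 112/15


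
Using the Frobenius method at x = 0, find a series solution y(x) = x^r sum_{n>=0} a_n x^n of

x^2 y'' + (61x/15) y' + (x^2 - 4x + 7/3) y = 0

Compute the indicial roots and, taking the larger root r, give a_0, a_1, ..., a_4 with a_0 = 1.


Write in Frobenius form y'' + (p(x)/x) y' + (q(x)/x^2) y = 0:
  p(x) = 61/15,  q(x) = x^2 - 4x + 7/3.
Indicial equation: r(r-1) + (61/15) r + (7/3) = 0 -> roots r_1 = -7/5, r_2 = -5/3.
Take r = r_1 = -7/5. Let y(x) = x^r sum_{n>=0} a_n x^n with a_0 = 1.
Substitute y = x^r sum a_n x^n and match x^{r+n}. The recurrence is
  D(n) a_n - 4 a_{n-1} + 1 a_{n-2} = 0,  where D(n) = (r+n)(r+n-1) + (61/15)(r+n) + (7/3).
  a_n = [4 a_{n-1} - 1 a_{n-2}] / D(n).
Since the indicial polynomial factors as (r - r_1)(r - r_2), D(n) = (r_1 + n - r_1)(r_1 + n - r_2) = n(n + 4/15).
Evaluating step by step (a_0 = 1):
  n = 1: D(1) = 1(1 + 4/15) = 19/15; numerator = 4(1) = 4; a_1 = (4)/(19/15) = 60/19
  n = 2: D(2) = 2(2 + 4/15) = 68/15; numerator = 4(60/19) - 1(1) = 221/19; a_2 = (221/19)/(68/15) = 195/76
  n = 3: D(3) = 3(3 + 4/15) = 49/5; numerator = 4(195/76) - 1(60/19) = 135/19; a_3 = (135/19)/(49/5) = 675/931
  n = 4: D(4) = 4(4 + 4/15) = 256/15; numerator = 4(675/931) - 1(195/76) = 1245/3724; a_4 = (1245/3724)/(256/15) = 18675/953344

r = -7/5; a_0 = 1; a_1 = 60/19; a_2 = 195/76; a_3 = 675/931; a_4 = 18675/953344


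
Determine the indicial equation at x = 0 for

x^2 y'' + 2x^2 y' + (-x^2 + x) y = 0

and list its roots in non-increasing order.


Divide by x^2 to reach normal form y'' + P_1(x) y' + P_2(x) y = 0 with P_1(x) = 2 and P_2(x) = -1 + 1/x.
x = 0 is a singular point because the y-coefficient -1 + 1/x has a pole at x = 0.
It is a regular singular point because x P_1(x) = p(x) = 2x and x^2 P_2(x) = q(x) = -x^2 + x are polynomials, hence analytic at x = 0.
p(0) = 0,  q(0) = 0.
Indicial equation: r(r-1) + p(0) r + q(0) = 0, i.e. r^2 + (p(0) - 1) r + q(0) = 0, i.e. r^2 - 1 r = 0.
Discriminant: (-1)^2 - 4(0) = 1, so r = (1 ± 1)/2.
Solving: r_1 = 1, r_2 = 0.

indicial: r^2 - 1 r = 0; roots r_1 = 1, r_2 = 0


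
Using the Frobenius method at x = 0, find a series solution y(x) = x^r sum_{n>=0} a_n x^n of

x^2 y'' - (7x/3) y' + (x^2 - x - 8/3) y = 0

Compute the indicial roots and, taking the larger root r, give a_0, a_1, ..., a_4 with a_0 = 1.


Write in Frobenius form y'' + (p(x)/x) y' + (q(x)/x^2) y = 0:
  p(x) = -7/3,  q(x) = x^2 - x - 8/3.
Indicial equation: r(r-1) + (-7/3) r + (-8/3) = 0 -> roots r_1 = 4, r_2 = -2/3.
Take r = r_1 = 4. Let y(x) = x^r sum_{n>=0} a_n x^n with a_0 = 1.
Substitute y = x^r sum a_n x^n and match x^{r+n}. The recurrence is
  D(n) a_n - 1 a_{n-1} + 1 a_{n-2} = 0,  where D(n) = (r+n)(r+n-1) + (-7/3)(r+n) + (-8/3).
  a_n = [1 a_{n-1} - 1 a_{n-2}] / D(n).
Since the indicial polynomial factors as (r - r_1)(r - r_2), D(n) = (r_1 + n - r_1)(r_1 + n - r_2) = n(n + 14/3).
Evaluating step by step (a_0 = 1):
  n = 1: D(1) = 1(1 + 14/3) = 17/3; numerator = 1(1) = 1; a_1 = (1)/(17/3) = 3/17
  n = 2: D(2) = 2(2 + 14/3) = 40/3; numerator = 1(3/17) - 1(1) = -14/17; a_2 = (-14/17)/(40/3) = -21/340
  n = 3: D(3) = 3(3 + 14/3) = 23; numerator = 1(-21/340) - 1(3/17) = -81/340; a_3 = (-81/340)/(23) = -81/7820
  n = 4: D(4) = 4(4 + 14/3) = 104/3; numerator = 1(-81/7820) - 1(-21/340) = 201/3910; a_4 = (201/3910)/(104/3) = 603/406640

r = 4; a_0 = 1; a_1 = 3/17; a_2 = -21/340; a_3 = -81/7820; a_4 = 603/406640


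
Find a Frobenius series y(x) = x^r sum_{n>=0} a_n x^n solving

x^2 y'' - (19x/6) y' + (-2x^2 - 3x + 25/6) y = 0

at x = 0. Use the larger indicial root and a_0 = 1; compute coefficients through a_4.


Write in Frobenius form y'' + (p(x)/x) y' + (q(x)/x^2) y = 0:
  p(x) = -19/6,  q(x) = -2x^2 - 3x + 25/6.
Indicial equation: r(r-1) + (-19/6) r + (25/6) = 0 -> roots r_1 = 5/2, r_2 = 5/3.
Take r = r_1 = 5/2. Let y(x) = x^r sum_{n>=0} a_n x^n with a_0 = 1.
Substitute y = x^r sum a_n x^n and match x^{r+n}. The recurrence is
  D(n) a_n - 3 a_{n-1} - 2 a_{n-2} = 0,  where D(n) = (r+n)(r+n-1) + (-19/6)(r+n) + (25/6).
  a_n = [3 a_{n-1} + 2 a_{n-2}] / D(n).
Since the indicial polynomial factors as (r - r_1)(r - r_2), D(n) = (r_1 + n - r_1)(r_1 + n - r_2) = n(n + 5/6).
Evaluating step by step (a_0 = 1):
  n = 1: D(1) = 1(1 + 5/6) = 11/6; numerator = 3(1) = 3; a_1 = (3)/(11/6) = 18/11
  n = 2: D(2) = 2(2 + 5/6) = 17/3; numerator = 3(18/11) + 2(1) = 76/11; a_2 = (76/11)/(17/3) = 228/187
  n = 3: D(3) = 3(3 + 5/6) = 23/2; numerator = 3(228/187) + 2(18/11) = 1296/187; a_3 = (1296/187)/(23/2) = 2592/4301
  n = 4: D(4) = 4(4 + 5/6) = 58/3; numerator = 3(2592/4301) + 2(228/187) = 18264/4301; a_4 = (18264/4301)/(58/3) = 27396/124729

r = 5/2; a_0 = 1; a_1 = 18/11; a_2 = 228/187; a_3 = 2592/4301; a_4 = 27396/124729


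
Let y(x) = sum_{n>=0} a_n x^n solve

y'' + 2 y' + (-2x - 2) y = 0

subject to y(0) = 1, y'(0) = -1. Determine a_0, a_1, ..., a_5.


Ansatz: y(x) = sum_{n>=0} a_n x^n, so y'(x) = sum_{n>=1} n a_n x^(n-1) and y''(x) = sum_{n>=2} n(n-1) a_n x^(n-2).
Substitute into P(x) y'' + Q(x) y' + R(x) y = 0 with P(x) = 1, Q(x) = 2, R(x) = -2x - 2, and match powers of x.
Initial conditions: a_0 = 1, a_1 = -1.
Setting the coefficient of each power of x to zero and solving order by order (substituting the coefficients already found):
  x^0: 2 a_2 + 2 a_1 - 2 a_0 = 0  ->  2 a_2 = -2 a_1 + 2 a_0 = 4  ->  a_2 = 2
  x^1: 6 a_3 + 4 a_2 - 2 a_1 - 2 a_0 = 0  ->  6 a_3 = -4 a_2 + 2 a_1 + 2 a_0 = -8  ->  a_3 = -4/3
  x^2: 12 a_4 + 6 a_3 - 2 a_2 - 2 a_1 = 0  ->  12 a_4 = -6 a_3 + 2 a_2 + 2 a_1 = 10  ->  a_4 = 5/6
  x^3: 20 a_5 + 8 a_4 - 2 a_3 - 2 a_2 = 0  ->  20 a_5 = -8 a_4 + 2 a_3 + 2 a_2 = -16/3  ->  a_5 = -4/15
Truncated series: y(x) = 1 - x + 2 x^2 - (4/3) x^3 + (5/6) x^4 - (4/15) x^5 + O(x^6).

a_0 = 1; a_1 = -1; a_2 = 2; a_3 = -4/3; a_4 = 5/6; a_5 = -4/15
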